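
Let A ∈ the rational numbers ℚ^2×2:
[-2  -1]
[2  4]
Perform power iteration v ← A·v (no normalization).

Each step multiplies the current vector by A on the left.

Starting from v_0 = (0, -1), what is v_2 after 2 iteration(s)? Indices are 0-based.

v_0 = (0, -1).
v_1 = A·v_0 = (1, -4).
v_2 = A·v_1 = (2, -14).

v_2 = (2, -14)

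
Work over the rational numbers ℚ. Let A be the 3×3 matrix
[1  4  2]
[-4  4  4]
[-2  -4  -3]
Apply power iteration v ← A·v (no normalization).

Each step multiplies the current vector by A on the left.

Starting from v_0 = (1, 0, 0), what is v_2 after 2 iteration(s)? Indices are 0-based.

v_0 = (1, 0, 0).
v_1 = A·v_0 = (1, -4, -2).
v_2 = A·v_1 = (-19, -28, 20).

v_2 = (-19, -28, 20)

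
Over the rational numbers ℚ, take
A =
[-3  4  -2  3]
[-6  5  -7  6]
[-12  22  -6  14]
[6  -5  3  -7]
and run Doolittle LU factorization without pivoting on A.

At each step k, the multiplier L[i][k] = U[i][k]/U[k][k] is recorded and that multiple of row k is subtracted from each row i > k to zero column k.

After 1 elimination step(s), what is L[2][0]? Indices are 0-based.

L[2][0] = 4

[col 0] pivot -3
  R1 -= 2*R0 → (0, -3, -3, 0)  (L[1][0] := 2)
  R2 -= 4*R0 → (0, 6, 2, 2)  (L[2][0] := 4)
  R3 -= -2*R0 → (0, 3, -1, -1)  (L[3][0] := -2)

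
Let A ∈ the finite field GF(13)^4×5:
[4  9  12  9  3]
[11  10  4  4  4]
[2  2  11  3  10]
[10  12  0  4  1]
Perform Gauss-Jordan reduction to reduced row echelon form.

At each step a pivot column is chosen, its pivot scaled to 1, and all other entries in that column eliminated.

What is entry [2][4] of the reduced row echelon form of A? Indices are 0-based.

step 1: normalize row 0 (÷4) = (1, 12, 3, 12, 4)
  row 1: subtract 11×row0 = (0, 8, 10, 2, 12)
  row 2: subtract 2×row0 = (0, 4, 5, 5, 2)
  row 3: subtract 10×row0 = (0, 9, 9, 1, 0)
step 2: normalize row 1 (÷8) = (0, 1, 11, 10, 8)
  row 0: subtract 12×row1 = (1, 0, 1, 9, 12)
  row 2: subtract 4×row1 = (0, 0, 0, 4, 9)
  row 3: subtract 9×row1 = (0, 0, 1, 2, 6)
step 3: exchange rows 2,3
step 3: normalize row 2 (÷1) = (0, 0, 1, 2, 6)
  row 0: subtract 1×row2 = (1, 0, 0, 7, 6)
  row 1: subtract 11×row2 = (0, 1, 0, 1, 7)
step 4: normalize row 3 (÷4) = (0, 0, 0, 1, 12)
  row 0: subtract 7×row3 = (1, 0, 0, 0, 0)
  row 1: subtract 1×row3 = (0, 1, 0, 0, 8)
  row 2: subtract 2×row3 = (0, 0, 1, 0, 8)

M[2][4] = 8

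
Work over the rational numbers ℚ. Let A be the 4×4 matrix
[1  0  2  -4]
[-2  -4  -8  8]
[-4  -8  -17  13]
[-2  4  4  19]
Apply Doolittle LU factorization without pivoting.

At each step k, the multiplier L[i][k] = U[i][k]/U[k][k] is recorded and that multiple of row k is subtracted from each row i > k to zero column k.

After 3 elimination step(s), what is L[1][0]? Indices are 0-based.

[col 0] pivot 1
  R1 -= -2*R0 → (0, -4, -4, 0)  (L[1][0] := -2)
  R2 -= -4*R0 → (0, -8, -9, -3)  (L[2][0] := -4)
  R3 -= -2*R0 → (0, 4, 8, 11)  (L[3][0] := -2)
[col 1] pivot -4
  R2 -= 2*R1 → (0, 0, -1, -3)  (L[2][1] := 2)
  R3 -= -1*R1 → (0, 0, 4, 11)  (L[3][1] := -1)
[col 2] pivot -1
  R3 -= -4*R2 → (0, 0, 0, -1)  (L[3][2] := -4)

L[1][0] = -2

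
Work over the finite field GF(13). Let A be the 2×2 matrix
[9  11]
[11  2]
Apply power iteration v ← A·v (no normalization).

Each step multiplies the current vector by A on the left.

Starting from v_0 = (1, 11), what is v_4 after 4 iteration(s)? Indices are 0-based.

v_4 = (10, 4)

v_0 = (1, 11).
v_1 = A·v_0 = (0, 7).
v_2 = A·v_1 = (12, 1).
v_3 = A·v_2 = (2, 4).
v_4 = A·v_3 = (10, 4).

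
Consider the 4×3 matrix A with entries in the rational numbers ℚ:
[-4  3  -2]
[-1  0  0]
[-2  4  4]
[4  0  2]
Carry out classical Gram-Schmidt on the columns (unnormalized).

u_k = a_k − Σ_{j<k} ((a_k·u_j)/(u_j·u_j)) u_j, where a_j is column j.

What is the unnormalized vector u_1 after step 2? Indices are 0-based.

Step 1: u_0 = a_0 = (-4, -1, -2, 4).
Step 2: u_1 = a_1 − (-20/37)·u_0 = (31/37, -20/37, 108/37, 80/37).

u_1 = (31/37, -20/37, 108/37, 80/37)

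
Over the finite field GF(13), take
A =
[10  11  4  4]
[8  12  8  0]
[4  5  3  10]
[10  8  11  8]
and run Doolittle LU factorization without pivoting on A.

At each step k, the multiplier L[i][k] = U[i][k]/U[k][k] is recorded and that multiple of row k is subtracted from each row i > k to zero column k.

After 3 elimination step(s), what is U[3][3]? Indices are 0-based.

U[3][3] = 2

Step 1: pivot at (0,0) is 10.
  row1 ← row1 − (6)·row0  ⇒  L[1][0]=6, U row1=(0, 11, 10, 2)
  row2 ← row2 − (3)·row0  ⇒  L[2][0]=3, U row2=(0, 11, 4, 11)
  row3 ← row3 − (1)·row0  ⇒  L[3][0]=1, U row3=(0, 10, 7, 4)
Step 2: pivot at (1,1) is 11.
  row2 ← row2 − (1)·row1  ⇒  L[2][1]=1, U row2=(0, 0, 7, 9)
  row3 ← row3 − (8)·row1  ⇒  L[3][1]=8, U row3=(0, 0, 5, 1)
Step 3: pivot at (2,2) is 7.
  row3 ← row3 − (10)·row2  ⇒  L[3][2]=10, U row3=(0, 0, 0, 2)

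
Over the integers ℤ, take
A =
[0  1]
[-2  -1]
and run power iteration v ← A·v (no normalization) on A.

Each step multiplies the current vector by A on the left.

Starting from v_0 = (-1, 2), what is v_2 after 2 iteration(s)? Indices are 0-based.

v_2 = (0, -4)

v_0 = (-1, 2).
v_1 = A·v_0 = (2, 0).
v_2 = A·v_1 = (0, -4).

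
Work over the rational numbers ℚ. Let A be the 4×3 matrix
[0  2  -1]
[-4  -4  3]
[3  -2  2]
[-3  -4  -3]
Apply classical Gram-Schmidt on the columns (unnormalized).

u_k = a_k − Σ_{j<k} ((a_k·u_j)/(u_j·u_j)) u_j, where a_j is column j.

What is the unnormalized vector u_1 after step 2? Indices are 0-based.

u_1 = (2, -24/17, -67/17, -35/17)

Step 1: u_0 = a_0 = (0, -4, 3, -3).
Step 2: u_1 = a_1 − (11/17)·u_0 = (2, -24/17, -67/17, -35/17).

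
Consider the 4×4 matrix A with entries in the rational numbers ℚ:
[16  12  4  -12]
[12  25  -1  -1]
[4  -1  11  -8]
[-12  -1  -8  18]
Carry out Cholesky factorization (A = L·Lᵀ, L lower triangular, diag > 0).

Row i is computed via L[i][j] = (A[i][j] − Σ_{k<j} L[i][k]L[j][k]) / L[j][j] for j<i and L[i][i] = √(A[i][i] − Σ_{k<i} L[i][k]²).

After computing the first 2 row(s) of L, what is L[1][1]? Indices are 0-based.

L[1][1] = 4

Step 1: L[0][0] = √(16) = 4.
  L[1][0] = (12) / L[0][0] = 3.
Step 2: L[1][1] = √(16) = 4.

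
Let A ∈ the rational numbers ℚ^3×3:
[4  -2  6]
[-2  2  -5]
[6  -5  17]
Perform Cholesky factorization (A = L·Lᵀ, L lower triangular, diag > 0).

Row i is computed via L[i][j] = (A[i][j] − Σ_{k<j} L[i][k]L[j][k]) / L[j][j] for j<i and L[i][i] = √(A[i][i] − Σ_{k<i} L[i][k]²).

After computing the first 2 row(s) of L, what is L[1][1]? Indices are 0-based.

Step 1: L[0][0] = √(4) = 2.
  L[1][0] = (-2) / L[0][0] = -1.
Step 2: L[1][1] = √(1) = 1.

L[1][1] = 1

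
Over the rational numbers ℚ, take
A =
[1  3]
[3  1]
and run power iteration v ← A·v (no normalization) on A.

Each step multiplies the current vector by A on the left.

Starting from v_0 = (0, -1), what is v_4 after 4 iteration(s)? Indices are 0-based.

v_0 = (0, -1).
v_1 = A·v_0 = (-3, -1).
v_2 = A·v_1 = (-6, -10).
v_3 = A·v_2 = (-36, -28).
v_4 = A·v_3 = (-120, -136).

v_4 = (-120, -136)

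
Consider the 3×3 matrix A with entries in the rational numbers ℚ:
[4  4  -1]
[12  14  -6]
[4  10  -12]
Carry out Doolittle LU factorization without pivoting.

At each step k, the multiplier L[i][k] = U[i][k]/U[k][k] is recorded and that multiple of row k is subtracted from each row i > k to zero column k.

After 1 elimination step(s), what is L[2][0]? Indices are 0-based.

L[2][0] = 1

[col 0] pivot 4
  R1 -= 3*R0 → (0, 2, -3)  (L[1][0] := 3)
  R2 -= 1*R0 → (0, 6, -11)  (L[2][0] := 1)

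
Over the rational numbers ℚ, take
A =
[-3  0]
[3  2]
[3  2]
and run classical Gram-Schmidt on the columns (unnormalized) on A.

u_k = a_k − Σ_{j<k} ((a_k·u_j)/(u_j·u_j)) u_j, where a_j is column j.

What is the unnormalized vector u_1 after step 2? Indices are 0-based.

u_1 = (4/3, 2/3, 2/3)

Step 1: u_0 = a_0 = (-3, 3, 3).
Step 2: u_1 = a_1 − (4/9)·u_0 = (4/3, 2/3, 2/3).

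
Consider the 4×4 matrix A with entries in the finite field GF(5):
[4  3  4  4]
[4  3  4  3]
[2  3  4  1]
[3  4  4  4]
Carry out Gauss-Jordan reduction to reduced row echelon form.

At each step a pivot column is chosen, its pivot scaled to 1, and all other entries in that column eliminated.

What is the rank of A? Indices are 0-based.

rank = 4

step 1: normalize row 0 (÷4) = (1, 2, 1, 1)
  row 1: subtract 4×row0 = (0, 0, 0, 4)
  row 2: subtract 2×row0 = (0, 4, 2, 4)
  row 3: subtract 3×row0 = (0, 3, 1, 1)
step 2: exchange rows 1,2
step 2: normalize row 1 (÷4) = (0, 1, 3, 1)
  row 0: subtract 2×row1 = (1, 0, 0, 4)
  row 3: subtract 3×row1 = (0, 0, 2, 3)
step 3: exchange rows 2,3
step 3: normalize row 2 (÷2) = (0, 0, 1, 4)
  row 1: subtract 3×row2 = (0, 1, 0, 4)
step 4: normalize row 3 (÷4) = (0, 0, 0, 1)
  row 0: subtract 4×row3 = (1, 0, 0, 0)
  row 1: subtract 4×row3 = (0, 1, 0, 0)
  row 2: subtract 4×row3 = (0, 0, 1, 0)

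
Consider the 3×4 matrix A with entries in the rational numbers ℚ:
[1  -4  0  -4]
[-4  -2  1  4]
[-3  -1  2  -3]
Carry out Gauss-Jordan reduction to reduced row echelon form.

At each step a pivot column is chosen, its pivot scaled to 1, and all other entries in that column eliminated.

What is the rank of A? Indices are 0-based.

step 1: normalize row 0 (÷1) = (1, -4, 0, -4)
  row 1: subtract -4×row0 = (0, -18, 1, -12)
  row 2: subtract -3×row0 = (0, -13, 2, -15)
step 2: normalize row 1 (÷-18) = (0, 1, -1/18, 2/3)
  row 0: subtract -4×row1 = (1, 0, -2/9, -4/3)
  row 2: subtract -13×row1 = (0, 0, 23/18, -19/3)
step 3: normalize row 2 (÷23/18) = (0, 0, 1, -114/23)
  row 0: subtract -2/9×row2 = (1, 0, 0, -56/23)
  row 1: subtract -1/18×row2 = (0, 1, 0, 9/23)

rank = 3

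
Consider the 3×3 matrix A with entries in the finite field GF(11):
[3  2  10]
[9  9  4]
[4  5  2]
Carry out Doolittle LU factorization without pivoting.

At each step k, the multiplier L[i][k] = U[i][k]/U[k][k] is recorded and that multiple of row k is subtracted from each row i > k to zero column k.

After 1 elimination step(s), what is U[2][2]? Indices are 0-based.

k=0: U[0][0]=3
  eliminate (1,0): mult=3, new row 1: (0, 3, 7); set L[1][0]=3
  eliminate (2,0): mult=5, new row 2: (0, 6, 7); set L[2][0]=5

U[2][2] = 7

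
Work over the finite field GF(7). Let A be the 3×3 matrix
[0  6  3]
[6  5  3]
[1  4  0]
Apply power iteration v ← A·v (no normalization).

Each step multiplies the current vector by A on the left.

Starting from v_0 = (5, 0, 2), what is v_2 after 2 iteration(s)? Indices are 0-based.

v_2 = (0, 0, 3)

v_0 = (5, 0, 2).
v_1 = A·v_0 = (6, 1, 5).
v_2 = A·v_1 = (0, 0, 3).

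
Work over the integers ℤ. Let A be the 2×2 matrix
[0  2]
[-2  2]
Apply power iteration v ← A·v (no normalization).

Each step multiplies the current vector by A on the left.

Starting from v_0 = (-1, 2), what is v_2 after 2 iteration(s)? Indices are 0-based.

v_2 = (12, 4)

v_0 = (-1, 2).
v_1 = A·v_0 = (4, 6).
v_2 = A·v_1 = (12, 4).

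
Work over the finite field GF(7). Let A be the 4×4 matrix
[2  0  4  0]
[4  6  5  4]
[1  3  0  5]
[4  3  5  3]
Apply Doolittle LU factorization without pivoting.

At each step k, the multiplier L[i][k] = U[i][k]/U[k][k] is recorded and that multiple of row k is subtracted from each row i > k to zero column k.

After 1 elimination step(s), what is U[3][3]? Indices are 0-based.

U[3][3] = 3

Step 1: pivot at (0,0) is 2.
  row1 ← row1 − (2)·row0  ⇒  L[1][0]=2, U row1=(0, 6, 4, 4)
  row2 ← row2 − (4)·row0  ⇒  L[2][0]=4, U row2=(0, 3, 5, 5)
  row3 ← row3 − (2)·row0  ⇒  L[3][0]=2, U row3=(0, 3, 4, 3)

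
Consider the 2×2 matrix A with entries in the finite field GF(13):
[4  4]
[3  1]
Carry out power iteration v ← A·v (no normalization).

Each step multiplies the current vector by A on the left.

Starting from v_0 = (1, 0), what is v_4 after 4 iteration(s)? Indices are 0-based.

v_0 = (1, 0).
v_1 = A·v_0 = (4, 3).
v_2 = A·v_1 = (2, 2).
v_3 = A·v_2 = (3, 8).
v_4 = A·v_3 = (5, 4).

v_4 = (5, 4)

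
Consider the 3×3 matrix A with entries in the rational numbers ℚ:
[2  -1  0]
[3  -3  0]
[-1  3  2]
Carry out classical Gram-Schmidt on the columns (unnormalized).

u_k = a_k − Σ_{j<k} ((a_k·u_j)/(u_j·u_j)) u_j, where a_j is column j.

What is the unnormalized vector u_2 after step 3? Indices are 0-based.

Step 1: u_0 = a_0 = (2, 3, -1).
Step 2: u_1 = a_1 − (-1)·u_0 = (1, 0, 2).
Step 3: u_2 = a_2 − (-1/7)·u_0 − (4/5)·u_1 = (-18/35, 3/7, 9/35).

u_2 = (-18/35, 3/7, 9/35)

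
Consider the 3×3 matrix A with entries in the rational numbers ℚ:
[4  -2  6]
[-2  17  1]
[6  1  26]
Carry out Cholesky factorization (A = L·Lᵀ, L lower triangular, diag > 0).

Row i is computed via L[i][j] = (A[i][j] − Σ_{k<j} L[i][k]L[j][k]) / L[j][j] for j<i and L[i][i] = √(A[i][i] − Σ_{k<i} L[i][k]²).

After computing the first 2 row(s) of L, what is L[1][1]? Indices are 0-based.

L[1][1] = 4

Step 1: L[0][0] = √(4) = 2.
  L[1][0] = (-2) / L[0][0] = -1.
Step 2: L[1][1] = √(16) = 4.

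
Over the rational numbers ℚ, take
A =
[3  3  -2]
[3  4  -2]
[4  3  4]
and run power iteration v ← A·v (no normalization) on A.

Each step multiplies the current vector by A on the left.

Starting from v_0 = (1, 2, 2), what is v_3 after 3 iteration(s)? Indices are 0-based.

v_0 = (1, 2, 2).
v_1 = A·v_0 = (5, 7, 18).
v_2 = A·v_1 = (0, 7, 113).
v_3 = A·v_2 = (-205, -198, 473).

v_3 = (-205, -198, 473)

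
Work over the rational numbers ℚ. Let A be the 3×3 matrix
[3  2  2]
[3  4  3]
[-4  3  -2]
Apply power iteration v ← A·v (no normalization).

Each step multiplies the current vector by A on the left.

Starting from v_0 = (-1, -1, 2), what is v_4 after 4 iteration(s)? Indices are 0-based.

v_0 = (-1, -1, 2).
v_1 = A·v_0 = (-1, -1, -3).
v_2 = A·v_1 = (-11, -16, 7).
v_3 = A·v_2 = (-51, -76, -18).
v_4 = A·v_3 = (-341, -511, 12).

v_4 = (-341, -511, 12)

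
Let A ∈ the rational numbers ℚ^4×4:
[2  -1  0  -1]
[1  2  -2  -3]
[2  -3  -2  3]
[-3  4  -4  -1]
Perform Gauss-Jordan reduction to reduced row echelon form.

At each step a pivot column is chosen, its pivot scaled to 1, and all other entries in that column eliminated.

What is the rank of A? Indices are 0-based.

pivot(0,0)=2: scale R0 → (1, -1/2, 0, -1/2)
  clear (1,0): R1 −= (1)R0 → (0, 5/2, -2, -5/2)
  clear (2,0): R2 −= (2)R0 → (0, -2, -2, 4)
  clear (3,0): R3 −= (-3)R0 → (0, 5/2, -4, -5/2)
pivot(1,1)=5/2: scale R1 → (0, 1, -4/5, -1)
  clear (0,1): R0 −= (-1/2)R1 → (1, 0, -2/5, -1)
  clear (2,1): R2 −= (-2)R1 → (0, 0, -18/5, 2)
  clear (3,1): R3 −= (5/2)R1 → (0, 0, -2, 0)
pivot(2,2)=-18/5: scale R2 → (0, 0, 1, -5/9)
  clear (0,2): R0 −= (-2/5)R2 → (1, 0, 0, -11/9)
  clear (1,2): R1 −= (-4/5)R2 → (0, 1, 0, -13/9)
  clear (3,2): R3 −= (-2)R2 → (0, 0, 0, -10/9)
pivot(3,3)=-10/9: scale R3 → (0, 0, 0, 1)
  clear (0,3): R0 −= (-11/9)R3 → (1, 0, 0, 0)
  clear (1,3): R1 −= (-13/9)R3 → (0, 1, 0, 0)
  clear (2,3): R2 −= (-5/9)R3 → (0, 0, 1, 0)

rank = 4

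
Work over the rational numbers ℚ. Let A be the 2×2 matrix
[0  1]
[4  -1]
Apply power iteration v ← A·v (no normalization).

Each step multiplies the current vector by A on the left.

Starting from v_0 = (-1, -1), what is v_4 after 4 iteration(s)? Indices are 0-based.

v_4 = (-11, 7)

v_0 = (-1, -1).
v_1 = A·v_0 = (-1, -3).
v_2 = A·v_1 = (-3, -1).
v_3 = A·v_2 = (-1, -11).
v_4 = A·v_3 = (-11, 7).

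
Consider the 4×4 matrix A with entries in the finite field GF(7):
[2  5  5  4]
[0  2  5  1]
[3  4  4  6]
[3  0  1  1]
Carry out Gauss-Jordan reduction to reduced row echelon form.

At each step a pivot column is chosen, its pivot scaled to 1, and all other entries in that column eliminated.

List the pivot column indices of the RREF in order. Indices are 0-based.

pivot columns: 0, 1, 3

pivot(0,0)=2: scale R0 → (1, 6, 6, 2)
  clear (2,0): R2 −= (3)R0 → (0, 0, 0, 0)
  clear (3,0): R3 −= (3)R0 → (0, 3, 4, 2)
pivot(1,1)=2: scale R1 → (0, 1, 6, 4)
  clear (0,1): R0 −= (6)R1 → (1, 0, 5, 6)
  clear (3,1): R3 −= (3)R1 → (0, 0, 0, 4)
col 2: no nonzero at/below row 2; advance.
pivot(2,3): swap R2↔R3
pivot(2,3)=4: scale R2 → (0, 0, 0, 1)
  clear (0,3): R0 −= (6)R2 → (1, 0, 5, 0)
  clear (1,3): R1 −= (4)R2 → (0, 1, 6, 0)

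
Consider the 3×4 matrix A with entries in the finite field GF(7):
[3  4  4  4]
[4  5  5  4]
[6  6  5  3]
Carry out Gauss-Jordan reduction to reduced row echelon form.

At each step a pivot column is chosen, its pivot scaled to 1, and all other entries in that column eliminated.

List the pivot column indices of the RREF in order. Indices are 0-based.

[1] R0 /= 3  ⇒  (1, 6, 6, 6)
     R1 -= 4·R0  ⇒  (0, 2, 2, 1)
     R2 -= 6·R0  ⇒  (0, 5, 4, 2)
[2] R1 /= 2  ⇒  (0, 1, 1, 4)
     R0 -= 6·R1  ⇒  (1, 0, 0, 3)
     R2 -= 5·R1  ⇒  (0, 0, 6, 3)
[3] R2 /= 6  ⇒  (0, 0, 1, 4)
     R1 -= 1·R2  ⇒  (0, 1, 0, 0)

pivot columns: 0, 1, 2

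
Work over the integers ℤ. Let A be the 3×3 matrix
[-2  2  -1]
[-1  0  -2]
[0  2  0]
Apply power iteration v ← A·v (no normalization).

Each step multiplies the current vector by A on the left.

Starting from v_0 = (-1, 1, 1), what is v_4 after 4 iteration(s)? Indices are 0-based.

v_4 = (26, 20, 28)

v_0 = (-1, 1, 1).
v_1 = A·v_0 = (3, -1, 2).
v_2 = A·v_1 = (-10, -7, -2).
v_3 = A·v_2 = (8, 14, -14).
v_4 = A·v_3 = (26, 20, 28).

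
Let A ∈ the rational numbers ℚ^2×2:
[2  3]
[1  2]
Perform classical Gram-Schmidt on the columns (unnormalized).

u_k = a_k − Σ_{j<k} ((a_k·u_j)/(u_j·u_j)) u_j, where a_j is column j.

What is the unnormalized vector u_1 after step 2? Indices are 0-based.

Step 1: u_0 = a_0 = (2, 1).
Step 2: u_1 = a_1 − (8/5)·u_0 = (-1/5, 2/5).

u_1 = (-1/5, 2/5)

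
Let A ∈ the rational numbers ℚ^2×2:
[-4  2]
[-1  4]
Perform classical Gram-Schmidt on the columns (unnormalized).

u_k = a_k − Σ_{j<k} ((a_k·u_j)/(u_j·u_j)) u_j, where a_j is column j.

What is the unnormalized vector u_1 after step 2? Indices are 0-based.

Step 1: u_0 = a_0 = (-4, -1).
Step 2: u_1 = a_1 − (-12/17)·u_0 = (-14/17, 56/17).

u_1 = (-14/17, 56/17)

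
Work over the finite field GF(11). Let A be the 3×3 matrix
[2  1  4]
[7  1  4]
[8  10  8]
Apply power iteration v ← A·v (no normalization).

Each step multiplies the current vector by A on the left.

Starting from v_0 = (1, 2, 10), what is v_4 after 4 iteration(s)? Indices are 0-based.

v_0 = (1, 2, 10).
v_1 = A·v_0 = (0, 5, 9).
v_2 = A·v_1 = (8, 8, 1).
v_3 = A·v_2 = (6, 2, 9).
v_4 = A·v_3 = (6, 3, 8).

v_4 = (6, 3, 8)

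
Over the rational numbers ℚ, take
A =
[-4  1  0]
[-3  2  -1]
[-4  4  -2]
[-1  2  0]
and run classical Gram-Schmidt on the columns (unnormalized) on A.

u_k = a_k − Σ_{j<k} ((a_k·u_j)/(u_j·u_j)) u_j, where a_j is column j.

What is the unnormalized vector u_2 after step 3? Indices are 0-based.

u_2 = (46/133, -3/14, -52/133, 219/266)

Step 1: u_0 = a_0 = (-4, -3, -4, -1).
Step 2: u_1 = a_1 − (-2/3)·u_0 = (-5/3, 0, 4/3, 4/3).
Step 3: u_2 = a_2 − (11/42)·u_0 − (-8/19)·u_1 = (46/133, -3/14, -52/133, 219/266).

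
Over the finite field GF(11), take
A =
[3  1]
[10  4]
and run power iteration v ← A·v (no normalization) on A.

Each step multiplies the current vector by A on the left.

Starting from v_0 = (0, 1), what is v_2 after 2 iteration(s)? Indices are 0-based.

v_0 = (0, 1).
v_1 = A·v_0 = (1, 4).
v_2 = A·v_1 = (7, 4).

v_2 = (7, 4)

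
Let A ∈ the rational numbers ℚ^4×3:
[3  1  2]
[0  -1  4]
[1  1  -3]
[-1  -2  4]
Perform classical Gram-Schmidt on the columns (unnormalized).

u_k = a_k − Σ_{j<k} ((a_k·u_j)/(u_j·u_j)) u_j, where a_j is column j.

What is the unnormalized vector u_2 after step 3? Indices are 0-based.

Step 1: u_0 = a_0 = (3, 0, 1, -1).
Step 2: u_1 = a_1 − (6/11)·u_0 = (-7/11, -1, 5/11, -16/11).
Step 3: u_2 = a_2 − (-1/11)·u_0 − (-137/41)·u_1 = (6/41, 27/41, -57/41, -39/41).

u_2 = (6/41, 27/41, -57/41, -39/41)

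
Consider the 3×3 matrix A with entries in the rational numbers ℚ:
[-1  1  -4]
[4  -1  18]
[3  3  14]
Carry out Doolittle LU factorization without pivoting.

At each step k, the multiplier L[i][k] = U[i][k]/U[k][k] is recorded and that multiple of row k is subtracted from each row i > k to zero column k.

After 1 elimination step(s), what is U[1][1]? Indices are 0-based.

U[1][1] = 3

Step 1: pivot at (0,0) is -1.
  row1 ← row1 − (-4)·row0  ⇒  L[1][0]=-4, U row1=(0, 3, 2)
  row2 ← row2 − (-3)·row0  ⇒  L[2][0]=-3, U row2=(0, 6, 2)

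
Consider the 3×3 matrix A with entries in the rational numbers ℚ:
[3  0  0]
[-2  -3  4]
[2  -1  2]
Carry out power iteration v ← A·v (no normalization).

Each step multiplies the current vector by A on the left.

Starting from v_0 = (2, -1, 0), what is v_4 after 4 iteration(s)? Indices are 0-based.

v_4 = (162, 107, 227)

v_0 = (2, -1, 0).
v_1 = A·v_0 = (6, -1, 5).
v_2 = A·v_1 = (18, 11, 23).
v_3 = A·v_2 = (54, 23, 71).
v_4 = A·v_3 = (162, 107, 227).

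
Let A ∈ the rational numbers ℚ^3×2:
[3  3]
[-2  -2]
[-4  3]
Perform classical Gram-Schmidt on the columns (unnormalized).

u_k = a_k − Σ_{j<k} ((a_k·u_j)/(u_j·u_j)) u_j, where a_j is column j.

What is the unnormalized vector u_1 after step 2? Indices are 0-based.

Step 1: u_0 = a_0 = (3, -2, -4).
Step 2: u_1 = a_1 − (1/29)·u_0 = (84/29, -56/29, 91/29).

u_1 = (84/29, -56/29, 91/29)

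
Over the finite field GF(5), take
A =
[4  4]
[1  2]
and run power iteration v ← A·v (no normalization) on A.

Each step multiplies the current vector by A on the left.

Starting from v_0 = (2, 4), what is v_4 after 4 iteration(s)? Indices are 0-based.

v_4 = (1, 3)

v_0 = (2, 4).
v_1 = A·v_0 = (4, 0).
v_2 = A·v_1 = (1, 4).
v_3 = A·v_2 = (0, 4).
v_4 = A·v_3 = (1, 3).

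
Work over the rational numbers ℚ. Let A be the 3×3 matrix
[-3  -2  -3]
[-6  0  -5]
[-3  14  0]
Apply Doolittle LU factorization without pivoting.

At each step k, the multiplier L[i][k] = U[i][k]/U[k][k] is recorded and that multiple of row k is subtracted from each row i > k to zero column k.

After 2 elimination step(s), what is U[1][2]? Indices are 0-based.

U[1][2] = 1

k=0: U[0][0]=-3
  eliminate (1,0): mult=2, new row 1: (0, 4, 1); set L[1][0]=2
  eliminate (2,0): mult=1, new row 2: (0, 16, 3); set L[2][0]=1
k=1: U[1][1]=4
  eliminate (2,1): mult=4, new row 2: (0, 0, -1); set L[2][1]=4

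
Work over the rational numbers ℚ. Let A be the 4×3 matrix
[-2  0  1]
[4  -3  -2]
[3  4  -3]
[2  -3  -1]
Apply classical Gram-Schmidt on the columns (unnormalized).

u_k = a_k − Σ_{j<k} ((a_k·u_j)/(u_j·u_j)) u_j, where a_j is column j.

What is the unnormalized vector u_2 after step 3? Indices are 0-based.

Step 1: u_0 = a_0 = (-2, 4, 3, 2).
Step 2: u_1 = a_1 − (-2/11)·u_0 = (-4/11, -25/11, 50/11, -29/11).
Step 3: u_2 = a_2 − (-7/11)·u_0 − (-75/362)·u_1 = (-63/181, 27/362, -27/181, -99/362).

u_2 = (-63/181, 27/362, -27/181, -99/362)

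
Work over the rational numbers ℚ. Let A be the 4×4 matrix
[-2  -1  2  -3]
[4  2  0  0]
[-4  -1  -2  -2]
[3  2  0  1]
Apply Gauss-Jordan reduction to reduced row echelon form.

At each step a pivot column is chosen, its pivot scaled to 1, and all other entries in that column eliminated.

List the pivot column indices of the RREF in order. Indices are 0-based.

[1] R0 /= -2  ⇒  (1, 1/2, -1, 3/2)
     R1 -= 4·R0  ⇒  (0, 0, 4, -6)
     R2 -= -4·R0  ⇒  (0, 1, -6, 4)
     R3 -= 3·R0  ⇒  (0, 1/2, 3, -7/2)
[2] R1 <-> R2
[2] R1 /= 1  ⇒  (0, 1, -6, 4)
     R0 -= 1/2·R1  ⇒  (1, 0, 2, -1/2)
     R3 -= 1/2·R1  ⇒  (0, 0, 6, -11/2)
[3] R2 /= 4  ⇒  (0, 0, 1, -3/2)
     R0 -= 2·R2  ⇒  (1, 0, 0, 5/2)
     R1 -= -6·R2  ⇒  (0, 1, 0, -5)
     R3 -= 6·R2  ⇒  (0, 0, 0, 7/2)
[4] R3 /= 7/2  ⇒  (0, 0, 0, 1)
     R0 -= 5/2·R3  ⇒  (1, 0, 0, 0)
     R1 -= -5·R3  ⇒  (0, 1, 0, 0)
     R2 -= -3/2·R3  ⇒  (0, 0, 1, 0)

pivot columns: 0, 1, 2, 3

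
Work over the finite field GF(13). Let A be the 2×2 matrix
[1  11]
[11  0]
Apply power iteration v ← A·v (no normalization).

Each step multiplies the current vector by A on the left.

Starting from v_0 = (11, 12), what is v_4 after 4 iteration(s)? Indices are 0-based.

v_0 = (11, 12).
v_1 = A·v_0 = (0, 4).
v_2 = A·v_1 = (5, 0).
v_3 = A·v_2 = (5, 3).
v_4 = A·v_3 = (12, 3).

v_4 = (12, 3)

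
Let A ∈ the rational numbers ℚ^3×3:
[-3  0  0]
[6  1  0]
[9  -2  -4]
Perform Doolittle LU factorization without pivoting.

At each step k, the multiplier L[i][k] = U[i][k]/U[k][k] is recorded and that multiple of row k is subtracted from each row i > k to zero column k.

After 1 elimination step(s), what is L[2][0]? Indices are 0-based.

Step 1: pivot at (0,0) is -3.
  row1 ← row1 − (-2)·row0  ⇒  L[1][0]=-2, U row1=(0, 1, 0)
  row2 ← row2 − (-3)·row0  ⇒  L[2][0]=-3, U row2=(0, -2, -4)

L[2][0] = -3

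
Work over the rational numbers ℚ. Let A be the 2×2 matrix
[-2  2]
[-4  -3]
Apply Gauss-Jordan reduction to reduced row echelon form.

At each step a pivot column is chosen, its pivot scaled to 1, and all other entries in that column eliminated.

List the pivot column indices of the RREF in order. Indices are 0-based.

pivot columns: 0, 1

[1] R0 /= -2  ⇒  (1, -1)
     R1 -= -4·R0  ⇒  (0, -7)
[2] R1 /= -7  ⇒  (0, 1)
     R0 -= -1·R1  ⇒  (1, 0)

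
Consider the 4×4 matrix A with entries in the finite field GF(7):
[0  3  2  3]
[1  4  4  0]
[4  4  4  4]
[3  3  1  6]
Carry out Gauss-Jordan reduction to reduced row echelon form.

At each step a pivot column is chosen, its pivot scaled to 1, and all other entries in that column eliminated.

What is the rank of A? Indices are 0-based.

rank = 4

pivot(0,0): swap R0↔R1
pivot(0,0)=1: scale R0 → (1, 4, 4, 0)
  clear (2,0): R2 −= (4)R0 → (0, 2, 2, 4)
  clear (3,0): R3 −= (3)R0 → (0, 5, 3, 6)
pivot(1,1)=3: scale R1 → (0, 1, 3, 1)
  clear (0,1): R0 −= (4)R1 → (1, 0, 6, 3)
  clear (2,1): R2 −= (2)R1 → (0, 0, 3, 2)
  clear (3,1): R3 −= (5)R1 → (0, 0, 2, 1)
pivot(2,2)=3: scale R2 → (0, 0, 1, 3)
  clear (0,2): R0 −= (6)R2 → (1, 0, 0, 6)
  clear (1,2): R1 −= (3)R2 → (0, 1, 0, 6)
  clear (3,2): R3 −= (2)R2 → (0, 0, 0, 2)
pivot(3,3)=2: scale R3 → (0, 0, 0, 1)
  clear (0,3): R0 −= (6)R3 → (1, 0, 0, 0)
  clear (1,3): R1 −= (6)R3 → (0, 1, 0, 0)
  clear (2,3): R2 −= (3)R3 → (0, 0, 1, 0)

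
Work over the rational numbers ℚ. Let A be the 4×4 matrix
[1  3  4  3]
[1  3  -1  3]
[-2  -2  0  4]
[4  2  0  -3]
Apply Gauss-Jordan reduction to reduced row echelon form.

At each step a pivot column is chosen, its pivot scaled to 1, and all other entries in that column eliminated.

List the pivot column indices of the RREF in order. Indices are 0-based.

pivot(0,0)=1: scale R0 → (1, 3, 4, 3)
  clear (1,0): R1 −= (1)R0 → (0, 0, -5, 0)
  clear (2,0): R2 −= (-2)R0 → (0, 4, 8, 10)
  clear (3,0): R3 −= (4)R0 → (0, -10, -16, -15)
pivot(1,1): swap R1↔R2
pivot(1,1)=4: scale R1 → (0, 1, 2, 5/2)
  clear (0,1): R0 −= (3)R1 → (1, 0, -2, -9/2)
  clear (3,1): R3 −= (-10)R1 → (0, 0, 4, 10)
pivot(2,2)=-5: scale R2 → (0, 0, 1, 0)
  clear (0,2): R0 −= (-2)R2 → (1, 0, 0, -9/2)
  clear (1,2): R1 −= (2)R2 → (0, 1, 0, 5/2)
  clear (3,2): R3 −= (4)R2 → (0, 0, 0, 10)
pivot(3,3)=10: scale R3 → (0, 0, 0, 1)
  clear (0,3): R0 −= (-9/2)R3 → (1, 0, 0, 0)
  clear (1,3): R1 −= (5/2)R3 → (0, 1, 0, 0)

pivot columns: 0, 1, 2, 3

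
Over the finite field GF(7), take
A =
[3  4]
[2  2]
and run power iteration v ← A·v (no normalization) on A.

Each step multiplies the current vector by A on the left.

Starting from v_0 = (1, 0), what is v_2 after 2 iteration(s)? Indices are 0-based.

v_2 = (3, 3)

v_0 = (1, 0).
v_1 = A·v_0 = (3, 2).
v_2 = A·v_1 = (3, 3).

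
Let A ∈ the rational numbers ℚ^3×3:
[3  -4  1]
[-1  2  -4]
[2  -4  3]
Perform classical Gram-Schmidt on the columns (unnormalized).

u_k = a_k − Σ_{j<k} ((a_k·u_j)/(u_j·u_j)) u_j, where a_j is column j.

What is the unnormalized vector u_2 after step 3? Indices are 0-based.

u_2 = (0, -2, -1)

Step 1: u_0 = a_0 = (3, -1, 2).
Step 2: u_1 = a_1 − (-11/7)·u_0 = (5/7, 3/7, -6/7).
Step 3: u_2 = a_2 − (13/14)·u_0 − (-5/2)·u_1 = (0, -2, -1).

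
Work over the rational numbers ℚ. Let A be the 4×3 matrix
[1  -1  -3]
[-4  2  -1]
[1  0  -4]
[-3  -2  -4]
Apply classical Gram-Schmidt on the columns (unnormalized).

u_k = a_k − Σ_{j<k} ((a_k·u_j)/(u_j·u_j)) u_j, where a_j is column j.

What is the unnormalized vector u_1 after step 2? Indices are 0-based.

u_1 = (-8/9, 14/9, 1/9, -7/3)

Step 1: u_0 = a_0 = (1, -4, 1, -3).
Step 2: u_1 = a_1 − (-1/9)·u_0 = (-8/9, 14/9, 1/9, -7/3).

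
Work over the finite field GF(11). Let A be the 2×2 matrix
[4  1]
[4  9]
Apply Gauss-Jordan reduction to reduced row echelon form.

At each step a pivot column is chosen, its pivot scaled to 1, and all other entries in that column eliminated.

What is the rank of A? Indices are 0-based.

pivot(0,0)=4: scale R0 → (1, 3)
  clear (1,0): R1 −= (4)R0 → (0, 8)
pivot(1,1)=8: scale R1 → (0, 1)
  clear (0,1): R0 −= (3)R1 → (1, 0)

rank = 2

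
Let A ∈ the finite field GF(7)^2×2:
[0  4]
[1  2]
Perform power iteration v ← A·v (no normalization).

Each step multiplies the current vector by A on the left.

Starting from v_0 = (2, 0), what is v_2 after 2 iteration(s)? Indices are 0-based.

v_2 = (1, 4)

v_0 = (2, 0).
v_1 = A·v_0 = (0, 2).
v_2 = A·v_1 = (1, 4).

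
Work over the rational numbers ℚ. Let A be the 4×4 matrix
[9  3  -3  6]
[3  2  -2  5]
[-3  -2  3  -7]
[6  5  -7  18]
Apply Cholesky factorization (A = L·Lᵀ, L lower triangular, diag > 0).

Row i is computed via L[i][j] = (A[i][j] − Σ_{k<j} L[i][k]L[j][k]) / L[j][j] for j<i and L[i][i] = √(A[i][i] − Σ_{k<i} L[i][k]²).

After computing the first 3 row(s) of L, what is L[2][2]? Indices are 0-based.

L[2][2] = 1

Step 1: L[0][0] = √(9) = 3.
  L[1][0] = (3) / L[0][0] = 1.
Step 2: L[1][1] = √(1) = 1.
  L[2][0] = (-3) / L[0][0] = -1.
  L[2][1] = (-1) / L[1][1] = -1.
Step 3: L[2][2] = √(1) = 1.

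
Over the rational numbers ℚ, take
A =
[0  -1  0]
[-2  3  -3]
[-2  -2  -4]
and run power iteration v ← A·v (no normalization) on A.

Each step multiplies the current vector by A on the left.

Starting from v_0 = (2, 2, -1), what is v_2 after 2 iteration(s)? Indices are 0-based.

v_0 = (2, 2, -1).
v_1 = A·v_0 = (-2, 5, -4).
v_2 = A·v_1 = (-5, 31, 10).

v_2 = (-5, 31, 10)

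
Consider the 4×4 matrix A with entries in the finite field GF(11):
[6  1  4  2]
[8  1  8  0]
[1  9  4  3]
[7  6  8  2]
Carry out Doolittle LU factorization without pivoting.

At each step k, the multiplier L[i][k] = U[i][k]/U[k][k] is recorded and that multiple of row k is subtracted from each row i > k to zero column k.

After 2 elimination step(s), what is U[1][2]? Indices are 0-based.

U[1][2] = 10

Step 1: pivot at (0,0) is 6.
  row1 ← row1 − (5)·row0  ⇒  L[1][0]=5, U row1=(0, 7, 10, 1)
  row2 ← row2 − (2)·row0  ⇒  L[2][0]=2, U row2=(0, 7, 7, 10)
  row3 ← row3 − (3)·row0  ⇒  L[3][0]=3, U row3=(0, 3, 7, 7)
Step 2: pivot at (1,1) is 7.
  row2 ← row2 − (1)·row1  ⇒  L[2][1]=1, U row2=(0, 0, 8, 9)
  row3 ← row3 − (2)·row1  ⇒  L[3][1]=2, U row3=(0, 0, 9, 5)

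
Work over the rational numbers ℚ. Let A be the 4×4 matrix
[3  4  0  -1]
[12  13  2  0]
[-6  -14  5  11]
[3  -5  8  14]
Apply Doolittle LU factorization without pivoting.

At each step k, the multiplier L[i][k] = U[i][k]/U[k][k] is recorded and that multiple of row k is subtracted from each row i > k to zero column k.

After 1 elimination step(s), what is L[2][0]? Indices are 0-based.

L[2][0] = -2

Step 1: pivot at (0,0) is 3.
  row1 ← row1 − (4)·row0  ⇒  L[1][0]=4, U row1=(0, -3, 2, 4)
  row2 ← row2 − (-2)·row0  ⇒  L[2][0]=-2, U row2=(0, -6, 5, 9)
  row3 ← row3 − (1)·row0  ⇒  L[3][0]=1, U row3=(0, -9, 8, 15)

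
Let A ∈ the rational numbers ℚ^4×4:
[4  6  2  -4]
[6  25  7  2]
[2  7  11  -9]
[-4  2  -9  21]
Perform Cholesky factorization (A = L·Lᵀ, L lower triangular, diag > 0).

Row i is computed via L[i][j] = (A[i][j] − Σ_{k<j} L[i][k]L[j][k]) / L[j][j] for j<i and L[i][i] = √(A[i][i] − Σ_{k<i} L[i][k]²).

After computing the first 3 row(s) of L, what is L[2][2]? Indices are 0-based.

Step 1: L[0][0] = √(4) = 2.
  L[1][0] = (6) / L[0][0] = 3.
Step 2: L[1][1] = √(16) = 4.
  L[2][0] = (2) / L[0][0] = 1.
  L[2][1] = (4) / L[1][1] = 1.
Step 3: L[2][2] = √(9) = 3.

L[2][2] = 3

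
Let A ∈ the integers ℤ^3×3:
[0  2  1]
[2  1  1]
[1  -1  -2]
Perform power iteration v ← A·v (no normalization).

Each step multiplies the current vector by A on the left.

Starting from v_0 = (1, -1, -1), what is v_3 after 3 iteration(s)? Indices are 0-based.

v_3 = (-15, -5, 28)

v_0 = (1, -1, -1).
v_1 = A·v_0 = (-3, 0, 4).
v_2 = A·v_1 = (4, -2, -11).
v_3 = A·v_2 = (-15, -5, 28).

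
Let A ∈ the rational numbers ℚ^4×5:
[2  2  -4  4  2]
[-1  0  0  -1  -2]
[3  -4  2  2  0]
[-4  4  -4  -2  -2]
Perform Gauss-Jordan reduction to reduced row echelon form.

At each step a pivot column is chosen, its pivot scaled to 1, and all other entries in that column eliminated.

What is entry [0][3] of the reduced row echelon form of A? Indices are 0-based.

step 1: normalize row 0 (÷2) = (1, 1, -2, 2, 1)
  row 1: subtract -1×row0 = (0, 1, -2, 1, -1)
  row 2: subtract 3×row0 = (0, -7, 8, -4, -3)
  row 3: subtract -4×row0 = (0, 8, -12, 6, 2)
step 2: normalize row 1 (÷1) = (0, 1, -2, 1, -1)
  row 0: subtract 1×row1 = (1, 0, 0, 1, 2)
  row 2: subtract -7×row1 = (0, 0, -6, 3, -10)
  row 3: subtract 8×row1 = (0, 0, 4, -2, 10)
step 3: normalize row 2 (÷-6) = (0, 0, 1, -1/2, 5/3)
  row 1: subtract -2×row2 = (0, 1, 0, 0, 7/3)
  row 3: subtract 4×row2 = (0, 0, 0, 0, 10/3)
skip col 3 (zero from row 3)
step 4: normalize row 3 (÷10/3) = (0, 0, 0, 0, 1)
  row 0: subtract 2×row3 = (1, 0, 0, 1, 0)
  row 1: subtract 7/3×row3 = (0, 1, 0, 0, 0)
  row 2: subtract 5/3×row3 = (0, 0, 1, -1/2, 0)

M[0][3] = 1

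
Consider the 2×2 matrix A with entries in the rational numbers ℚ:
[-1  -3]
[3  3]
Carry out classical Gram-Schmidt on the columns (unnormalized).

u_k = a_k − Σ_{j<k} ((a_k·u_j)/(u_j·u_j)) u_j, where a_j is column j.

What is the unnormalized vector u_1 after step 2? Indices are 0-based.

Step 1: u_0 = a_0 = (-1, 3).
Step 2: u_1 = a_1 − (6/5)·u_0 = (-9/5, -3/5).

u_1 = (-9/5, -3/5)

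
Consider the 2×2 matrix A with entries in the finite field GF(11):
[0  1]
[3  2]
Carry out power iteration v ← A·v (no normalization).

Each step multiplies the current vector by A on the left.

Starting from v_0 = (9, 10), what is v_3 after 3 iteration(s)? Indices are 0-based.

v_3 = (3, 4)

v_0 = (9, 10).
v_1 = A·v_0 = (10, 3).
v_2 = A·v_1 = (3, 3).
v_3 = A·v_2 = (3, 4).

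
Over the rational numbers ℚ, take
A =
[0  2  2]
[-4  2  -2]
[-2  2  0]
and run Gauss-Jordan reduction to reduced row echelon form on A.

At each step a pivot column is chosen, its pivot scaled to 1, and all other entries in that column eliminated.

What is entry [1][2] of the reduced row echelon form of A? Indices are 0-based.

M[1][2] = 1

step 1: exchange rows 0,1
step 1: normalize row 0 (÷-4) = (1, -1/2, 1/2)
  row 2: subtract -2×row0 = (0, 1, 1)
step 2: normalize row 1 (÷2) = (0, 1, 1)
  row 0: subtract -1/2×row1 = (1, 0, 1)
  row 2: subtract 1×row1 = (0, 0, 0)
skip col 2 (zero from row 2)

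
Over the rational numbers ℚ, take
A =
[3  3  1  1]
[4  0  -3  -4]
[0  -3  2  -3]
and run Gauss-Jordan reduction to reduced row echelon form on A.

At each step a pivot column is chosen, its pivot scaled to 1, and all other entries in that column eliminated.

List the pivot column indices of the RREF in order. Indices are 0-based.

pivot(0,0)=3: scale R0 → (1, 1, 1/3, 1/3)
  clear (1,0): R1 −= (4)R0 → (0, -4, -13/3, -16/3)
pivot(1,1)=-4: scale R1 → (0, 1, 13/12, 4/3)
  clear (0,1): R0 −= (1)R1 → (1, 0, -3/4, -1)
  clear (2,1): R2 −= (-3)R1 → (0, 0, 21/4, 1)
pivot(2,2)=21/4: scale R2 → (0, 0, 1, 4/21)
  clear (0,2): R0 −= (-3/4)R2 → (1, 0, 0, -6/7)
  clear (1,2): R1 −= (13/12)R2 → (0, 1, 0, 71/63)

pivot columns: 0, 1, 2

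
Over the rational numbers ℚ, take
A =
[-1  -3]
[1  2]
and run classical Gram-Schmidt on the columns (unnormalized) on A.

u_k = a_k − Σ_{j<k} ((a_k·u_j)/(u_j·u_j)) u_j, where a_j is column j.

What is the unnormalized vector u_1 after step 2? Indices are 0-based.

u_1 = (-1/2, -1/2)

Step 1: u_0 = a_0 = (-1, 1).
Step 2: u_1 = a_1 − (5/2)·u_0 = (-1/2, -1/2).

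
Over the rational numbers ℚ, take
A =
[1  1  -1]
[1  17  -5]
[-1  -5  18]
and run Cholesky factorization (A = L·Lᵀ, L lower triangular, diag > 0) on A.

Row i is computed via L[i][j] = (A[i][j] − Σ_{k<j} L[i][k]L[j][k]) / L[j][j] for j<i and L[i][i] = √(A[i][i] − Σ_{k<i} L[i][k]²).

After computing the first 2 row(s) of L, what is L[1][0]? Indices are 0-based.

Step 1: L[0][0] = √(1) = 1.
  L[1][0] = (1) / L[0][0] = 1.
Step 2: L[1][1] = √(16) = 4.

L[1][0] = 1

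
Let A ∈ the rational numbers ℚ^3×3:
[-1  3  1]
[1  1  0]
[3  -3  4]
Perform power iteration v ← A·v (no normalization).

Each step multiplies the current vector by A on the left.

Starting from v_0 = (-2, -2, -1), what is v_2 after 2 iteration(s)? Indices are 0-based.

v_2 = (-11, -9, -19)

v_0 = (-2, -2, -1).
v_1 = A·v_0 = (-5, -4, -4).
v_2 = A·v_1 = (-11, -9, -19).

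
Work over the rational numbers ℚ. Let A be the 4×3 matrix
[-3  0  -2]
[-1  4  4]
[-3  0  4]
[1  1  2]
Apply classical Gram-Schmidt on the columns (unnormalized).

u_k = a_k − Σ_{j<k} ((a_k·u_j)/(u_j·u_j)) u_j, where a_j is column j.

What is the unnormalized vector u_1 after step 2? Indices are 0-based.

Step 1: u_0 = a_0 = (-3, -1, -3, 1).
Step 2: u_1 = a_1 − (-3/20)·u_0 = (-9/20, 77/20, -9/20, 23/20).

u_1 = (-9/20, 77/20, -9/20, 23/20)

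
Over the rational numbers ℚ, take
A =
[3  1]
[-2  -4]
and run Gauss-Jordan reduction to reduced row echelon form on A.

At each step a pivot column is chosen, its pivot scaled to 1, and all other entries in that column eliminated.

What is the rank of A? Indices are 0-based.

[1] R0 /= 3  ⇒  (1, 1/3)
     R1 -= -2·R0  ⇒  (0, -10/3)
[2] R1 /= -10/3  ⇒  (0, 1)
     R0 -= 1/3·R1  ⇒  (1, 0)

rank = 2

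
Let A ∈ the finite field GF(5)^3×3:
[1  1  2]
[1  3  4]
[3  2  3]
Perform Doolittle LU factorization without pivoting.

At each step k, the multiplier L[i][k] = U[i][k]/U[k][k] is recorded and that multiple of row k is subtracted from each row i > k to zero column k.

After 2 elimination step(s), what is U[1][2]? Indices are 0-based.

U[1][2] = 2

Step 1: pivot at (0,0) is 1.
  row1 ← row1 − (1)·row0  ⇒  L[1][0]=1, U row1=(0, 2, 2)
  row2 ← row2 − (3)·row0  ⇒  L[2][0]=3, U row2=(0, 4, 2)
Step 2: pivot at (1,1) is 2.
  row2 ← row2 − (2)·row1  ⇒  L[2][1]=2, U row2=(0, 0, 3)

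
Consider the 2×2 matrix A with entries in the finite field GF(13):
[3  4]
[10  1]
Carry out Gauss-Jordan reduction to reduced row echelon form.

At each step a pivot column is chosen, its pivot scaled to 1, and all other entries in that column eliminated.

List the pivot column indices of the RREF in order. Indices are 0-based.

pivot(0,0)=3: scale R0 → (1, 10)
  clear (1,0): R1 −= (10)R0 → (0, 5)
pivot(1,1)=5: scale R1 → (0, 1)
  clear (0,1): R0 −= (10)R1 → (1, 0)

pivot columns: 0, 1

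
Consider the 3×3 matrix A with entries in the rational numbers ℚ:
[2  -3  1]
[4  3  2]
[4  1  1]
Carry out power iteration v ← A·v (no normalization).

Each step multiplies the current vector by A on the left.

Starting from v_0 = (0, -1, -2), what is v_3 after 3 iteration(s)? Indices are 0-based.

v_3 = (103, -1, 51)

v_0 = (0, -1, -2).
v_1 = A·v_0 = (1, -7, -3).
v_2 = A·v_1 = (20, -23, -6).
v_3 = A·v_2 = (103, -1, 51).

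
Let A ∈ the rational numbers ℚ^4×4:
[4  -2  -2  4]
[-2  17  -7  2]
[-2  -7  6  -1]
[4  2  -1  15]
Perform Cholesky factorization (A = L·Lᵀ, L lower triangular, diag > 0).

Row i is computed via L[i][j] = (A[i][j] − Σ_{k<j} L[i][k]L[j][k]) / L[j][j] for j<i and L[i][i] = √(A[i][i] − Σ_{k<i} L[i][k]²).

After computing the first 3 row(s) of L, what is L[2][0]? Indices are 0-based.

Step 1: L[0][0] = √(4) = 2.
  L[1][0] = (-2) / L[0][0] = -1.
Step 2: L[1][1] = √(16) = 4.
  L[2][0] = (-2) / L[0][0] = -1.
  L[2][1] = (-8) / L[1][1] = -2.
Step 3: L[2][2] = √(1) = 1.

L[2][0] = -1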